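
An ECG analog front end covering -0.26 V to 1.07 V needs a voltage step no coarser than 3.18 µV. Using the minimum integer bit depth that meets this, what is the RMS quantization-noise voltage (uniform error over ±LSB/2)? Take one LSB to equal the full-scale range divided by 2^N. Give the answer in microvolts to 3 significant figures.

Full-scale range = 1.07 V − (-0.26 V) = 1.33 V.
Need 2^N ≥ 1.33 V / 3.18 µV = 418200 → N_min = 19.
LSB = 1.33 V ÷ 2^19 = 1.33/524288 V = 2.5368 µV.
σ_q = LSB/√12 = 2.5368 µV/3.4641 = 0.732 µV.

0.732 µV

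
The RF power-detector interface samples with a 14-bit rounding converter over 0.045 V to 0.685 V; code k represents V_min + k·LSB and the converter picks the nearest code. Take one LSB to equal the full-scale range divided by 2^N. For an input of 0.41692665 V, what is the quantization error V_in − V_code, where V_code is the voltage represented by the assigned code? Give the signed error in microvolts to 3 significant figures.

Full-scale range = 0.685 V − (0.045 V) = 0.64 V. LSB = 0.64 V / 2^14 ≈ 39.06 µV.
Position in LSBs: (0.41692665 − (0.045)) × 16384/0.64 = 9521.3222; rounding gives k = 9521.
V_code = V_min + k × range/2^14 = 0.045 + 9521 × 0.64/16384 = 0.41691406250 V.
Error = V_in − V_code = 0.41692665 − (0.41691406250) = +12.6 µV.

+12.6 µV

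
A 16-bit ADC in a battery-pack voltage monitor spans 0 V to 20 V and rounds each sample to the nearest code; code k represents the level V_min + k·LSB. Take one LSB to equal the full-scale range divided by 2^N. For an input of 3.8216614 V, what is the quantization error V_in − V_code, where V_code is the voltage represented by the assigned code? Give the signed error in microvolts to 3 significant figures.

V_FS = 20 V. LSB = 20 V / 2^16 ≈ 305.2 µV.
(V_in − V_min)/LSB = (3.8216614 − (0)) × 65536/20 = 12522.8201 → nearest code k = 12523.
V_code = V_min + k × range/2^16 = 0 + 12523 × 20/65536 = 3.8217163086 V.
V_in − V_code = 3.8216614 − (3.8217163086) = −54.9 µV.

−54.9 µV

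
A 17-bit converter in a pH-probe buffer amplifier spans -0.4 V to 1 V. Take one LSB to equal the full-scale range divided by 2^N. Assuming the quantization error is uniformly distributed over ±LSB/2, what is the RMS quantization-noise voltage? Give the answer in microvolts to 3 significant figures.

Span: 1 V − (-0.4 V) = 1.4 V.
One LSB is 1.4 V / 131072 = 10.681 µV.
σ_q = LSB/√12 = 10.681 µV/3.4641 = 3.08 µV.

3.08 µV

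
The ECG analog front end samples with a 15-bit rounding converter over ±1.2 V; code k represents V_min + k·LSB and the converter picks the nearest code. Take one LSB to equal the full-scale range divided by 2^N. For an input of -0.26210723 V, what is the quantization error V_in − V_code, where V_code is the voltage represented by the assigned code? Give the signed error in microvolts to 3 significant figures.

+26.6 µV

Full-scale range = 1.2 V − (-1.2 V) = 2.4 V. LSB = 2.4 V / 2^15 ≈ 73.24 µV.
(-0.26210723 − (-1.2)) / LSB = 0.93789277 × 32768/2.4 = 12805.3626. Nearest integer: k = 12805.
V_code = V_min + k × range/2^15 = -1.2 + 12805 × 2.4/32768 = -0.26213378906 V.
V_in − V_code = -0.26210723 − (-0.26213378906) = +26.6 µV.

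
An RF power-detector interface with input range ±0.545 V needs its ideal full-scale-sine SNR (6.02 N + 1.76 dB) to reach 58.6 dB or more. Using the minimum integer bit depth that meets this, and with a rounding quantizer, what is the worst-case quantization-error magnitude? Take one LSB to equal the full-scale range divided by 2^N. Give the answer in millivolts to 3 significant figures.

The full-scale span is 0.545 − (-0.545) = 1.09 V.
N ≥ (58.6 − 1.76)/6.02 = 9.442 → N_min = 10.
One LSB is 1.09 V / 1024 = 1.0645 mV.
Max error for round-to-nearest is LSB/2 = 0.532 mV.

0.532 mV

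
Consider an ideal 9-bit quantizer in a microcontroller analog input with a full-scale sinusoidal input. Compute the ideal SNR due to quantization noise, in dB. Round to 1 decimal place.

55.9 dB

Ideal quantization SNR: 6.02 × 9 + 1.76 dB = 55.9 dB.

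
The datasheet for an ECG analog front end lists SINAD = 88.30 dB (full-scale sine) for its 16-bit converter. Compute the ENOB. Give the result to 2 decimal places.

Inverting SNR = 6.02 N + 1.76: N_eff = (88.30 − 1.76)/6.02 = 14.3754.

14.38 bits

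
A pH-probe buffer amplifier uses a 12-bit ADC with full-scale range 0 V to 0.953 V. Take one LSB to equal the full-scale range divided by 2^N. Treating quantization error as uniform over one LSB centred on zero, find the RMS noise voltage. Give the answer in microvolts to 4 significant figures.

67.16 µV

Range is 0.953 V.
One LSB is 0.953 V / 4096 = 232.666 µV.
RMS of a uniform error over width LSB is LSB/√12 = 67.16 µV.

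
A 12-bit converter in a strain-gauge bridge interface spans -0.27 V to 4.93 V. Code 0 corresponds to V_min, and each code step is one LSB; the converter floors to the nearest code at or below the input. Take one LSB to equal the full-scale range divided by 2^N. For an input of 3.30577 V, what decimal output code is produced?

Full-scale range = 4.93 V − (-0.27 V) = 5.2 V. LSB = 5.2 V / 2^12 ≈ 1.270 mV.
code = ⌊(V_in − V_min)/LSB⌋ = ⌊(V_in − V_min) × 2^12 / range⌋
     = ⌊(3.30577 − (-0.27)) × 4096 / 5.2⌋ = ⌊3.57577 × 4096/5.2⌋
     = ⌊2816.607⌋ = 2816.

2816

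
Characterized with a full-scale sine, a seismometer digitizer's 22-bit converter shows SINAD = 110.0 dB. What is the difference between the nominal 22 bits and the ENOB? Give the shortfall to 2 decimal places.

N_eff = (110.0 − 1.76)/6.02 = 17.9801 bits.
Lost resolution: 22 − 17.9801 = 4.0199 bits.

4.02 bits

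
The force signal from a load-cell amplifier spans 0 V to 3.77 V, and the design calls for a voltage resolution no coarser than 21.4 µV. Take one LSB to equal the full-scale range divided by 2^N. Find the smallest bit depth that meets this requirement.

18 bits

Full-scale range = 3.77 V.
Levels needed ≥ 3.77/21.4 µV = 176200. 2^18 = 262144 suffices, so N_min = 18.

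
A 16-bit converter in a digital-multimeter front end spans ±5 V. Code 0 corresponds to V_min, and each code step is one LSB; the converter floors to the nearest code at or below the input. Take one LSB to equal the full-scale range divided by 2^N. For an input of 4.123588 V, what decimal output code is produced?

59792

Full-scale range = 5 V − (-5 V) = 10 V. LSB = 10 V / 2^16 ≈ 152.6 µV.
code = ⌊(V_in − V_min)/LSB⌋ = ⌊(V_in − V_min) × 2^16 / range⌋
     = ⌊(4.123588 − (-5)) × 65536 / 10⌋ = ⌊9.123588 × 65536/10⌋
     = ⌊59792.346⌋ = 59792.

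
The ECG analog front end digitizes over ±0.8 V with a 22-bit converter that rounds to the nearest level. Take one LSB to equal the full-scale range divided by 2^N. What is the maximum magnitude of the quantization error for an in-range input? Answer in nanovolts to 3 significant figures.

Span: 0.8 V − (-0.8 V) = 1.6 V.
LSB = 1.6 V / 2^22 = 381.47 nV.
Worst-case error for round-to-nearest is half an LSB: 191 nV.

191 nV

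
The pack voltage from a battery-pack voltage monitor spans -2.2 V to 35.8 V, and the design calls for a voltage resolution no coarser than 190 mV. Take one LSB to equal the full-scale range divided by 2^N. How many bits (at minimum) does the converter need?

Full-scale range = 35.8 V − (-2.2 V) = 38 V.
Need 2^N ≥ 38 V / 190 mV = 200.0 → N_min = 8.

8 bits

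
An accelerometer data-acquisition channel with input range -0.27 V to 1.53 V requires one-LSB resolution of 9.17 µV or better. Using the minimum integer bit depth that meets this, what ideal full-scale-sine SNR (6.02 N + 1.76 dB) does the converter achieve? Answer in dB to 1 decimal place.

110.1 dB

Range = 1.53 − (-0.27) = 1.8 V.
Levels needed ≥ 1.8/9.17 µV = 196300. 2^18 = 262144 suffices, so N_min = 18.
Ideal SNR at N = 18: 6.02·18 + 1.76 = 110.1 dB.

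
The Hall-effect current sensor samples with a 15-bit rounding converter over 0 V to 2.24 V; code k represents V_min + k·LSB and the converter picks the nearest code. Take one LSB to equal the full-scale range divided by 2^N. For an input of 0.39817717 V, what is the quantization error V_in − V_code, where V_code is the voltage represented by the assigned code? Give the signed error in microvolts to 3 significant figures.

Range is 2.24 V. LSB = 2.24 V / 2^15 ≈ 68.36 µV.
Position in LSBs: (0.39817717 − (0)) × 32768/2.24 = 5824.7632; rounding gives k = 5825.
Reconstructed level: 0 + 5825 × 2.24/32768 V = 0.39819335938 V.
Error = V_in − V_code = 0.39817717 − (0.39819335938) = −16.2 µV.

−16.2 µV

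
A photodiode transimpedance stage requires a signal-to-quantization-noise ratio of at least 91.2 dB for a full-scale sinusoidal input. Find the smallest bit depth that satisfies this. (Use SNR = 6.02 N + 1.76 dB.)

N ≥ (91.2 − 1.76)/6.02 = 14.857 → N_min = 15.

15 bits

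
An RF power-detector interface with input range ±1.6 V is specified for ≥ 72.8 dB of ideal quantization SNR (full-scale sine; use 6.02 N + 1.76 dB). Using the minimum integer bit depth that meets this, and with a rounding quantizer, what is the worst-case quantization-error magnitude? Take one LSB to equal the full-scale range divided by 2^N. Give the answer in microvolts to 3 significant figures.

Span: 1.6 V − (-1.6 V) = 3.2 V.
Required N = ⌈(72.8 − 1.76)/6.02⌉ = ⌈11.801⌉ = 12.
One LSB is 3.2 V / 4096 = 0.78125 mV.
Max error for round-to-nearest is LSB/2 = 391 µV.

391 µV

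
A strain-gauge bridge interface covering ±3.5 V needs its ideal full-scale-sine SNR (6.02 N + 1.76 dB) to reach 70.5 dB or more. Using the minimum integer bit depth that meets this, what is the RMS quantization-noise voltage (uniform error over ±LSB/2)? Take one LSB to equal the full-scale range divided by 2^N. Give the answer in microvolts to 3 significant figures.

493 µV

Span: 3.5 V − (-3.5 V) = 7 V.
Required N = ⌈(70.5 − 1.76)/6.02⌉ = ⌈11.419⌉ = 12.
LSB = 7 V ÷ 2^12 = 7/4096 V = 1.7090 mV.
V_rms = LSB/√12 = 493 µV.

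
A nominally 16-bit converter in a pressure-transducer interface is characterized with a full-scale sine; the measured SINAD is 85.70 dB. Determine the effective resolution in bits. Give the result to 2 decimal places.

13.94 bits

Inverting SNR = 6.02 N + 1.76: N_eff = (85.70 − 1.76)/6.02 = 13.9435.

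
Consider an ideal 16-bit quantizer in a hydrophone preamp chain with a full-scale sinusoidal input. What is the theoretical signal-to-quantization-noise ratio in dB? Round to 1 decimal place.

98.1 dB

For an ideal N-bit converter with full-scale sine input, SNR = 6.02 N + 1.76 dB. SNR = 6.02 × 16 + 1.76 = 96.32 + 1.76 = 98.08 dB.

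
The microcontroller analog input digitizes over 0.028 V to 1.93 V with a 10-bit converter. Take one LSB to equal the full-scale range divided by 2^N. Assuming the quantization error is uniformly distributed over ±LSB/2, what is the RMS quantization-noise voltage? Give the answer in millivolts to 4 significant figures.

0.5362 mV

The full-scale span is 1.93 − (0.028) = 1.902 V.
One LSB is 1.902 V / 1024 = 1.85742 mV.
σ_q = LSB/√12 = 1.85742 mV/3.4641 = 0.5362 mV.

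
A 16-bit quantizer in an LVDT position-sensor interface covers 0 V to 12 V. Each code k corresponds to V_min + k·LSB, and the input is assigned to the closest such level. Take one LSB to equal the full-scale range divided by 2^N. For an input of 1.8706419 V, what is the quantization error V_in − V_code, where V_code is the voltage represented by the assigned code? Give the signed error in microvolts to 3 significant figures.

+36.4 µV

Span = 12 V. LSB = 12 V / 2^16 ≈ 183.1 µV.
(1.8706419 − (0)) / LSB = 1.8706419 × 65536/12 = 10216.1990. Nearest integer: k = 10216.
V_code = 0 + (10216/65536) × 12 = 1.8706054688 V.
e = 1.8706419 − (1.8706054688) = +36.4 µV.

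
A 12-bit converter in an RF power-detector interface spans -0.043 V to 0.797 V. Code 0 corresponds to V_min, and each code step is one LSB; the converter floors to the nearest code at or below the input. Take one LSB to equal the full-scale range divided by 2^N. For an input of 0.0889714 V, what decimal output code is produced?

643

Range = 0.797 − (-0.043) = 0.84 V. LSB = 0.84 V / 2^12 ≈ 205.1 µV.
(V_in − V_min) × 2^12/range = (0.0889714 − (-0.043)) × 4096/0.84 = 643.518.
Floor → code = 643.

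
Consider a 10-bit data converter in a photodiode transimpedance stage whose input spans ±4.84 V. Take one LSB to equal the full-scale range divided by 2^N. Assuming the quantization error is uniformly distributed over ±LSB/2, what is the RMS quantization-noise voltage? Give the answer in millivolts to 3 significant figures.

The full-scale span is 4.84 − (-4.84) = 9.68 V.
LSB = 9.68 V ÷ 2^10 = 9.68/1024 V = 9.4531 mV.
σ_q = LSB/√12 = 9.4531 mV/3.4641 = 2.73 mV.

2.73 mV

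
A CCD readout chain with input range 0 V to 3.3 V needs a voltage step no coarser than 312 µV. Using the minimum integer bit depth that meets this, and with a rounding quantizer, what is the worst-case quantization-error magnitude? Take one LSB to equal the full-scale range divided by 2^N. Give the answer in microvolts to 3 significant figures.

Range is 3.3 V.
Need 2^N ≥ 3.3 V / 312 µV = 10580 → N_min = 14.
One LSB is 3.3 V / 16384 = 201.42 µV.
|e|_max = LSB/2 = 101 µV.

101 µV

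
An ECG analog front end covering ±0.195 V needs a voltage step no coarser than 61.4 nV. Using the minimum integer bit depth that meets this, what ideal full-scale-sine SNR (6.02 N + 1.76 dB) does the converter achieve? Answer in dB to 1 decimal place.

140.2 dB

The full-scale span is 0.195 − (-0.195) = 0.39 V.
0.39 V / 61.4 nV = 6.352e6. Since 2^22 = 4194304 and 2^23 = 8388608, N = 23.
6.02(23) + 1.76 = 140.22 dB.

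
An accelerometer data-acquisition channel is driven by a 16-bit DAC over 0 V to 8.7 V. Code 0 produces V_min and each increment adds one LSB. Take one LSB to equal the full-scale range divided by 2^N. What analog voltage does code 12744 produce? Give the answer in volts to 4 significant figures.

Range is 8.7 V. LSB = 8.7 V / 2^16.
V_out = 0 + 12744 × (8.7/65536) V
      = 0 + 1.69178 = 1.69178 V.

1.692 V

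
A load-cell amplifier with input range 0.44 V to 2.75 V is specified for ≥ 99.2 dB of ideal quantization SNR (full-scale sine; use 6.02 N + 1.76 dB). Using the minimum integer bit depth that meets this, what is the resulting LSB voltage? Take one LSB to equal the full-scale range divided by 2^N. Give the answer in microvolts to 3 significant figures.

Span: 2.75 V − (0.44 V) = 2.31 V.
6.02 N + 1.76 ≥ 99.2 gives N ≥ 16.186, so the minimum integer is 17.
Step size = 2.31/131072 V = 17.6 µV.

17.6 µV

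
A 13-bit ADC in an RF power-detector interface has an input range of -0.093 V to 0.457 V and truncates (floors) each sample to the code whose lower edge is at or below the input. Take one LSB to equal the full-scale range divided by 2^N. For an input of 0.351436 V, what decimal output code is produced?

6619

Span: 0.457 V − (-0.093 V) = 0.55 V. LSB = 0.55 V / 2^13 ≈ 67.14 µV.
(V_in − V_min) × 2^13/range = (0.351436 − (-0.093)) × 8192/0.55 = 6619.672.
Floor → code = 6619.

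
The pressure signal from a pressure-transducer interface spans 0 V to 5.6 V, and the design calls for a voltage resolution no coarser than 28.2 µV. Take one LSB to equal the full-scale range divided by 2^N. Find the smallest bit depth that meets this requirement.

Span = 5.6 V.
Required number of levels: 5.6/28.2 µV = 198580; smallest N with 2^N ≥ that is 18.

18 bits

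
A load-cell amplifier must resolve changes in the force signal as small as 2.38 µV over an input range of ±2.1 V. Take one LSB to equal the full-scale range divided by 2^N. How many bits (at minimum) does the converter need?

Full-scale range = 2.1 V − (-2.1 V) = 4.2 V.
4.2 V / 2.38 µV = 1.765e6. Since 2^20 = 1048576 and 2^21 = 2097152, N = 21.

21 bits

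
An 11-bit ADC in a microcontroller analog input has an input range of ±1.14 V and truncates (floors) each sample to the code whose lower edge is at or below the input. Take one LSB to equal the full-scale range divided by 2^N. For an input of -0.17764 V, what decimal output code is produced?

The full-scale span is 1.14 − (-1.14) = 2.28 V. LSB = 2.28 V / 2^11 ≈ 1.113 mV.
code = ⌊(V_in − V_min)/LSB⌋ = ⌊(V_in − V_min) × 2^11 / range⌋
     = ⌊(-0.17764 − (-1.14)) × 2048 / 2.28⌋ = ⌊0.96236 × 2048/2.28⌋
     = ⌊864.436⌋ = 864.

864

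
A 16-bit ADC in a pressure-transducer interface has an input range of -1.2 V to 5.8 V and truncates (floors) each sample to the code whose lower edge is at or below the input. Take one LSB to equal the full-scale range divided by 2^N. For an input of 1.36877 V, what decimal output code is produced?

Range = 5.8 − (-1.2) = 7 V. LSB = 7 V / 2^16 ≈ 106.8 µV.
(V_in − V_min) × 2^16/range = (1.36877 − (-1.2)) × 65536/7 = 24049.559.
Floor → code = 24049.

24049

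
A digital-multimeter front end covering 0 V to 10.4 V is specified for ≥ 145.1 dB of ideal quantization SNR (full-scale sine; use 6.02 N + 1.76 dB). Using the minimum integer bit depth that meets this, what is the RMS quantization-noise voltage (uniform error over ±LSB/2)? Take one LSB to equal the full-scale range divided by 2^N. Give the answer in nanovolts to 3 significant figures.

179 nV

Range is 10.4 V.
6.02 N + 1.76 ≥ 145.1 gives N ≥ 23.811, so the minimum integer is 24.
Step size = 10.4/16777216 V = 0.61989 µV.
σ_q = LSB/√12 = 0.61989 µV/3.4641 = 179 nV.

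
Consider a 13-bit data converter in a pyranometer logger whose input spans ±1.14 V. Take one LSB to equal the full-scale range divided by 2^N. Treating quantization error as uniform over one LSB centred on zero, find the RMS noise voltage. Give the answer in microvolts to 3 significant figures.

Span: 1.14 V − (-1.14 V) = 2.28 V.
LSB = 2.28 V / 2^13 = 278.32 µV.
V_rms = LSB/√12 = 278.32 µV / √12 = 80.3 µV.

80.3 µV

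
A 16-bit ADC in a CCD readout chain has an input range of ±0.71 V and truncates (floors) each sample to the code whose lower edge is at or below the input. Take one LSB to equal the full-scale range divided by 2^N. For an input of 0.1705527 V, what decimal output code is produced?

Full-scale range = 0.71 V − (-0.71 V) = 1.42 V. LSB = 1.42 V / 2^16 ≈ 21.67 µV.
code = ⌊(V_in − V_min)/LSB⌋ = ⌊(V_in − V_min) × 2^16 / range⌋
     = ⌊(0.1705527 − (-0.71)) × 65536 / 1.42⌋ = ⌊0.8805527 × 65536/1.42⌋
     = ⌊40639.367⌋ = 40639.

40639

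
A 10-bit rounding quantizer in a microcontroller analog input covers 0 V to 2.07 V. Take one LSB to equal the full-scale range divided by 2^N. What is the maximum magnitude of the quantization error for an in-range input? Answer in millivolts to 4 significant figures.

Full-scale range = 2.07 V.
LSB = 2.07 V / 2^10 = 2.02148 mV.
|e|_max = LSB/2 = 1.011 mV.

1.011 mV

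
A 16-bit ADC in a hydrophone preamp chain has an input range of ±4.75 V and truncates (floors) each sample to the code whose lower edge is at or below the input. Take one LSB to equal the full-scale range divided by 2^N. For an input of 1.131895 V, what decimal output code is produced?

40576

The full-scale span is 4.75 − (-4.75) = 9.5 V. LSB = 9.5 V / 2^16 ≈ 145.0 µV.
V_in − V_min = 1.131895 − (-4.75) = 5.881895 V.
Divide by LSB: 5.881895 × 65536/9.5 = 40576.4074.
Truncating gives code 40576.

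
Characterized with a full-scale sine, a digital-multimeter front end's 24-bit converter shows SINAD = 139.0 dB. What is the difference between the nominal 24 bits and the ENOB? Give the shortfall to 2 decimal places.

1.20 bits

ENOB = (SINAD − 1.76)/6.02 = (139.0 − 1.76)/6.02 = 22.7973 bits.
Lost resolution: 24 − 22.7973 = 1.2027 bits.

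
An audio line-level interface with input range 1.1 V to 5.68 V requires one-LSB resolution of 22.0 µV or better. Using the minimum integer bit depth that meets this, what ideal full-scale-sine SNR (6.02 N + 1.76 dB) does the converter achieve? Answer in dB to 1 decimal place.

Full-scale range = 5.68 V − (1.1 V) = 4.58 V.
Required number of levels: 4.58/22.0 µV = 208180; smallest N with 2^N ≥ that is 18.
6.02(18) + 1.76 = 110.12 dB.

110.1 dB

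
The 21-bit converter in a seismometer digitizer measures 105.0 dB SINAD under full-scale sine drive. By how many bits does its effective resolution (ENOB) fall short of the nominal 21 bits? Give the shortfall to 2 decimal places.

3.85 bits

N_eff = (105.0 − 1.76)/6.02 = 17.1495 bits.
Lost resolution: 21 − 17.1495 = 3.8505 bits.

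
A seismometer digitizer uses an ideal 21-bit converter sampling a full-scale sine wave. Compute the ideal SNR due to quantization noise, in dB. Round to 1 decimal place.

6.02(21) + 1.76 = 126.42 + 1.76 = 128.18 dB.

128.2 dB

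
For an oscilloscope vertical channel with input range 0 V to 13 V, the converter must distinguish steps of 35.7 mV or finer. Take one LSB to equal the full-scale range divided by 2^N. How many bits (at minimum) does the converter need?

V_FS = 13 V.
13 V / 35.7 mV = 364.1. Since 2^8 = 256 and 2^9 = 512, N = 9.

9 bits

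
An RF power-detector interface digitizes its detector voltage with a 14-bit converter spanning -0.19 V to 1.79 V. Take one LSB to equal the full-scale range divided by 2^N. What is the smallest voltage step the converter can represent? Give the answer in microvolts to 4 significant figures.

120.8 µV

The full-scale span is 1.79 − (-0.19) = 1.98 V.
Number of codes = 2^14 = 16384.
LSB = 1.98 V ÷ 2^14 = 1.98/16384 V = 120.8 µV.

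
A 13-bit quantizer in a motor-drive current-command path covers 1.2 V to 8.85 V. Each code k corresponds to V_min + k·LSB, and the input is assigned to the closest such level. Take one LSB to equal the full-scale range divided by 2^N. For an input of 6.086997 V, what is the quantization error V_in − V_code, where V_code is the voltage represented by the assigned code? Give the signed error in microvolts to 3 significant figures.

+223 µV

Full-scale range = 8.85 V − (1.2 V) = 7.65 V. LSB = 7.65 V / 2^13 ≈ 0.9338 mV.
(V_in − V_min)/LSB = (6.086997 − (1.2)) × 8192/7.65 = 5233.2391 → nearest code k = 5233.
V_code = V_min + k × range/2^13 = 1.2 + 5233 × 7.65/8192 = 6.086773682 V.
V_in − V_code = 6.086997 − (6.086773682) = +223 µV.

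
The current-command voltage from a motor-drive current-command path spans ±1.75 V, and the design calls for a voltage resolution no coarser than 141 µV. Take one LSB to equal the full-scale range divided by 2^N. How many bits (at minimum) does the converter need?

Full-scale range = 1.75 V − (-1.75 V) = 3.5 V.
Levels needed ≥ 3.5/141 µV = 24820. 2^15 = 32768 suffices, so N_min = 15.

15 bits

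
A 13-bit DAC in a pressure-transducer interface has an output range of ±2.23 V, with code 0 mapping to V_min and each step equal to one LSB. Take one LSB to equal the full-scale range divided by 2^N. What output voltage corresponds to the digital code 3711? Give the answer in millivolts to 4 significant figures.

Range = 2.23 − (-2.23) = 4.46 V. LSB = 4.46 V / 2^13.
V_out = V_min + code × LSB = -2.23 V + 3711 × 4.46 V / 8192
      = -2.23 V + 2.02039 V = -0.209607 V.

-209.6 mV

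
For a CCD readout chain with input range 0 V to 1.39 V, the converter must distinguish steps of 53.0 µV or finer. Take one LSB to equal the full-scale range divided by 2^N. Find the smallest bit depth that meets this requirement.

Range is 1.39 V.
Need 2^N ≥ 1.39 V / 53.0 µV = 26230 → N_min = 15.

15 bits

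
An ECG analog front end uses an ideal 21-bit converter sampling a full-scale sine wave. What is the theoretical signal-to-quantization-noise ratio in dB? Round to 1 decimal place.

Ideal quantization SNR: 6.02 × 21 + 1.76 dB = 128.2 dB.

128.2 dB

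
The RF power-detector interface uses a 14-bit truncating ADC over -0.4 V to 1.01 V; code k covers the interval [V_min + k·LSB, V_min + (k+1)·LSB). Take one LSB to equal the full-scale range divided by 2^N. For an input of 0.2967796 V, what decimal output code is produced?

Span: 1.01 V − (-0.4 V) = 1.41 V. LSB = 1.41 V / 2^14 ≈ 86.06 µV.
V_in − V_min = 0.2967796 − (-0.4) = 0.6967796 V.
Divide by LSB: 0.6967796 × 16384/1.41 = 8096.4801.
Truncating gives code 8096.

8096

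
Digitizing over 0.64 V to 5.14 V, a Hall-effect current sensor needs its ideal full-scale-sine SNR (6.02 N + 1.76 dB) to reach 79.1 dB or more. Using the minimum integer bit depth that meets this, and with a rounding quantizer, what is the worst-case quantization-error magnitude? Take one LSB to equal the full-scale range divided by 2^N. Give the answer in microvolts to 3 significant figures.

The full-scale span is 5.14 − (0.64) = 4.5 V.
N ≥ (79.1 − 1.76)/6.02 = 12.847 → N_min = 13.
LSB = 4.5 V / 2^13 = 0.54932 mV.
|e|_max = LSB/2 = 275 µV.

275 µV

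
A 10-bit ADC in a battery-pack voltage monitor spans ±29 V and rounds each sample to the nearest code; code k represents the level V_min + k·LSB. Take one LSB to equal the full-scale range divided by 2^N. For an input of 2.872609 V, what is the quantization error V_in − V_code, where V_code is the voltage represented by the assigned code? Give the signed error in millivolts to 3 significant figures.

−16.1 mV

Range = 29 − (-29) = 58 V. LSB = 58 V / 2^10 ≈ 56.64 mV.
Position in LSBs: (2.872609 − (-29)) × 1024/58 = 562.7164; rounding gives k = 563.
V_code = V_min + k × range/2^10 = -29 + 563 × 58/1024 = 2.888671875 V.
V_in − V_code = 2.872609 − (2.888671875) = −16.1 mV.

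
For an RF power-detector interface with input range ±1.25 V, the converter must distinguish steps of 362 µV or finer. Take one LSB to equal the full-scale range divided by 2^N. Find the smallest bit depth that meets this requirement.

Full-scale range = 1.25 V − (-1.25 V) = 2.5 V.
Levels needed ≥ 2.5/362 µV = 6906. 2^13 = 8192 suffices, so N_min = 13.

13 bits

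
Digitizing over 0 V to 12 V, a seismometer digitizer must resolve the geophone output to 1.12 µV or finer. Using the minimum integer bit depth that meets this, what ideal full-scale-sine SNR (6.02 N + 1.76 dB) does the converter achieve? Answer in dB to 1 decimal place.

Range is 12 V.
12 V / 1.12 µV = 1.071e7. Since 2^23 = 8388608 and 2^24 = 16777216, N = 24.
6.02(24) + 1.76 = 146.24 dB.

146.2 dB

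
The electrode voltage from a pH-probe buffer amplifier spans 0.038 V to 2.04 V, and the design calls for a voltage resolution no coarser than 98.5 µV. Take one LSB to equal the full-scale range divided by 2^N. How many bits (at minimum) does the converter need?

The full-scale span is 2.04 − (0.038) = 2.002 V.
Required number of levels: 2.002/98.5 µV = 20325; smallest N with 2^N ≥ that is 15.

15 bits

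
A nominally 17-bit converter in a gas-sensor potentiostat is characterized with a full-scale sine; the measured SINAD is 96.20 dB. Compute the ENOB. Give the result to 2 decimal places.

15.69 bits

ENOB = (96.20 − 1.76)/6.02 = 15.6877 bits.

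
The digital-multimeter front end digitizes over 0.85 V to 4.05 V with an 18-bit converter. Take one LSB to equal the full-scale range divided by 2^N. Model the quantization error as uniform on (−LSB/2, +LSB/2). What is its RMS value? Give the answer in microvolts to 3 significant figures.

3.52 µV

Span: 4.05 V − (0.85 V) = 3.2 V.
LSB = 3.2 V / 2^18 = 12.207 µV.
RMS of a uniform error over width LSB is LSB/√12 = 3.52 µV.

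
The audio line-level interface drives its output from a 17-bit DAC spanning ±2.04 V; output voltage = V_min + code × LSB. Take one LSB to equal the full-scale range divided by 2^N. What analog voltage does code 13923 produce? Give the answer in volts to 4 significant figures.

Range = 2.04 − (-2.04) = 4.08 V. LSB = 4.08 V / 2^17.
V_out = -2.04 + 13923 × (4.08/131072) V
      = -2.04 V + 0.433394 V = -1.60661 V.

-1.607 V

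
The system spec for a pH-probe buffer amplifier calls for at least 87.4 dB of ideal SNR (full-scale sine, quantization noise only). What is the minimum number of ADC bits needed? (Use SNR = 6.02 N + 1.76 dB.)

15 bits

Required N = ⌈(87.4 − 1.76)/6.02⌉ = ⌈14.226⌉ = 15.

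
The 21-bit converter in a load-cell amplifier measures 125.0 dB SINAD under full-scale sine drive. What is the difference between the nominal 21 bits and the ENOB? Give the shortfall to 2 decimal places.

Effective bits = (125.0 − 1.76)/6.02 = 20.4718.
Shortfall = 21 − 20.4718 = 0.5282 bits.

0.53 bits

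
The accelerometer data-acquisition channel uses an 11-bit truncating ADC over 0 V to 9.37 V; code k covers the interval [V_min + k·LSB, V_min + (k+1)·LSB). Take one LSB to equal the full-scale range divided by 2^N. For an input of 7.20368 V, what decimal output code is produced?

1574

Full-scale range = 9.37 V. LSB = 9.37 V / 2^11 ≈ 4.575 mV.
code = ⌊(V_in − V_min)/LSB⌋ = ⌊(V_in − V_min) × 2^11 / range⌋
     = ⌊(7.20368 − (0)) × 2048 / 9.37⌋ = ⌊7.20368 × 2048/9.37⌋
     = ⌊1574.508⌋ = 1574.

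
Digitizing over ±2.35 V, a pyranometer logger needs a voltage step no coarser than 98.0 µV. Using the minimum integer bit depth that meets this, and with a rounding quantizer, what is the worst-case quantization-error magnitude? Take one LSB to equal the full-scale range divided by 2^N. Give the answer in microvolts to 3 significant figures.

Full-scale range = 2.35 V − (-2.35 V) = 4.7 V.
Need 2^N ≥ 4.7 V / 98.0 µV = 47960 → N_min = 16.
LSB = 4.7 V ÷ 2^16 = 4.7/65536 V = 71.716 µV.
Half an LSB is 35.9 µV.

35.9 µV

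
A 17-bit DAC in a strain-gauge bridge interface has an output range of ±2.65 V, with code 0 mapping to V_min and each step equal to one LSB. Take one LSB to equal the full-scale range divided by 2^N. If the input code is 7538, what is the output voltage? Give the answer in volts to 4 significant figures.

-2.345 V

Full-scale range = 2.65 V − (-2.65 V) = 5.3 V. LSB = 5.3 V / 2^17.
Output = V_min + (7538/131072) × range = -2.65 + 0.0575104 × 5.3 V
      = -2.65 + 0.304805 = -2.34520 V.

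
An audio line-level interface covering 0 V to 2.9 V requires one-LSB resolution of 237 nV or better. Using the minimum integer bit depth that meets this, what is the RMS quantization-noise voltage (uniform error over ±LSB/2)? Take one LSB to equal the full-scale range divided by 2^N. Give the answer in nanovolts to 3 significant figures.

V_FS = 2.9 V.
Levels needed ≥ 2.9/237 nV = 1.224e7. 2^24 = 16777216 suffices, so N_min = 24.
One LSB is 2.9 V / 16777216 = 172.85 nV.
V_rms = LSB/√12 = 49.9 nV.

49.9 nV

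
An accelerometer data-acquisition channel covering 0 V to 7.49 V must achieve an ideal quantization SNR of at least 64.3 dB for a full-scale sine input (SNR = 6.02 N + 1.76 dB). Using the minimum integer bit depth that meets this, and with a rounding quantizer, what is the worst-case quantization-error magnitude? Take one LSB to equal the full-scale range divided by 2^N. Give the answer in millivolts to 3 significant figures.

Range is 7.49 V.
Solving 6.02 N ≥ 64.3 − 1.76: N ≥ 10.389. Round up → N = 11.
LSB = 7.49 V / 2^11 = 3.6572 mV.
Half an LSB is 1.83 mV.

1.83 mV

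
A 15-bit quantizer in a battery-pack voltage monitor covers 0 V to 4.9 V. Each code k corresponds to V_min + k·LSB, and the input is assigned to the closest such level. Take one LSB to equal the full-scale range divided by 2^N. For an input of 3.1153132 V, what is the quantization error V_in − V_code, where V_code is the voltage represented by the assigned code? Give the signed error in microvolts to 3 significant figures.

Range is 4.9 V. LSB = 4.9 V / 2^15 ≈ 149.5 µV.
(3.1153132 − (0)) / LSB = 3.1153132 × 32768/4.9 = 20833.1802. Nearest integer: k = 20833.
V_code = V_min + k × range/2^15 = 0 + 20833 × 4.9/32768 = 3.1152862549 V.
V_in − V_code = 3.1153132 − (3.1152862549) = +26.9 µV.

+26.9 µV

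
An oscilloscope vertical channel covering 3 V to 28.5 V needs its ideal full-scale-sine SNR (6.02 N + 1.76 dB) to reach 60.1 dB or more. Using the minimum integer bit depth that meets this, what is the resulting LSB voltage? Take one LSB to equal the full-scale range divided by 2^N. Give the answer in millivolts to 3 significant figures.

24.9 mV

Span: 28.5 V − (3 V) = 25.5 V.
6.02 N + 1.76 ≥ 60.1 gives N ≥ 9.691, so the minimum integer is 10.
Step size = 25.5/1024 V = 24.9 mV.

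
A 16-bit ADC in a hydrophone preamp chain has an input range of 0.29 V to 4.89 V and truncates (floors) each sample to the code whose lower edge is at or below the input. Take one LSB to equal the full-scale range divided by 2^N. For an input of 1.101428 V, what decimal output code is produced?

Full-scale range = 4.89 V − (0.29 V) = 4.6 V. LSB = 4.6 V / 2^16 ≈ 70.19 µV.
(V_in − V_min) × 2^16/range = (1.101428 − (0.29)) × 65536/4.6 = 11560.379.
Floor → code = 11560.

11560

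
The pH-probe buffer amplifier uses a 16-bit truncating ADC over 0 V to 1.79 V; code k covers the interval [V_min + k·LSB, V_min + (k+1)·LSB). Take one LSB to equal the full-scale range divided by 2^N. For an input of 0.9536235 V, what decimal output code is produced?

34914

V_FS = 1.79 V. LSB = 1.79 V / 2^16 ≈ 27.31 µV.
code = ⌊(V_in − V_min)/LSB⌋ = ⌊(V_in − V_min) × 2^16 / range⌋
     = ⌊(0.9536235 − (0)) × 65536 / 1.79⌋ = ⌊0.9536235 × 65536/1.79⌋
     = ⌊34914.341⌋ = 34914.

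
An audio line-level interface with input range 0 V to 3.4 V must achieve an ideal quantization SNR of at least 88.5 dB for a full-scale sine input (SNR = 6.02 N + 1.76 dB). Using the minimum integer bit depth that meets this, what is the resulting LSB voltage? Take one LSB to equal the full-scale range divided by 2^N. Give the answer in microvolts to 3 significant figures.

104 µV

V_FS = 3.4 V.
Required N = ⌈(88.5 − 1.76)/6.02⌉ = ⌈14.409⌉ = 15.
One LSB is 3.4 V / 32768 = 104 µV.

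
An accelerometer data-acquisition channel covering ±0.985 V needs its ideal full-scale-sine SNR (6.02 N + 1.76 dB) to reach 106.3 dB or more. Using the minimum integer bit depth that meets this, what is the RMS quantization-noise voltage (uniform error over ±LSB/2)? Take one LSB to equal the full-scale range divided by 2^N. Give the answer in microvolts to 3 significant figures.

Full-scale range = 0.985 V − (-0.985 V) = 1.97 V.
6.02 N + 1.76 ≥ 106.3 gives N ≥ 17.365, so the minimum integer is 18.
Step size = 1.97/262144 V = 7.5150 µV.
RMS noise = LSB/√12 = 2.17 µV.

2.17 µV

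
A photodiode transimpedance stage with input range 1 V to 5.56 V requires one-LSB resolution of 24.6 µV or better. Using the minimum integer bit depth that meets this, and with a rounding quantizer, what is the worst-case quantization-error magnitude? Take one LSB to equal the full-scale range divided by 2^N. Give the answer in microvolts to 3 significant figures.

Full-scale range = 5.56 V − (1 V) = 4.56 V.
Need 2^N ≥ 4.56 V / 24.6 µV = 185400 → N_min = 18.
Step size = 4.56/262144 V = 17.395 µV.
Half an LSB is 8.70 µV.

8.70 µV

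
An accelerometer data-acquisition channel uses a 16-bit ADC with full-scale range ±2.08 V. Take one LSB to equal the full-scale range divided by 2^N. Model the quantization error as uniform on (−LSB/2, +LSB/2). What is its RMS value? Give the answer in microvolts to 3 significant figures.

18.3 µV

The full-scale span is 2.08 − (-2.08) = 4.16 V.
LSB = 4.16 V ÷ 2^16 = 4.16/65536 V = 63.477 µV.
RMS of a uniform error over width LSB is LSB/√12 = 18.3 µV.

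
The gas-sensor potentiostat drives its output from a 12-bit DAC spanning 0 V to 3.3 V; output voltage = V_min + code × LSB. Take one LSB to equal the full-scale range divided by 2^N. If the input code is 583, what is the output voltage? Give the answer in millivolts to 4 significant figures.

469.7 mV

Range is 3.3 V. LSB = 3.3 V / 2^12.
V_out = V_min + code × LSB = 0 V + 583 × 3.3 V / 4096
      = 0 V + 0.469702 V = 0.469702 V.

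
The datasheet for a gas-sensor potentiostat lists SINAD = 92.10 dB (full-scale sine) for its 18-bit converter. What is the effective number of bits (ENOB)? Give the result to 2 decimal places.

15.01 bits

ENOB = (SINAD − 1.76) / 6.02 = (92.10 − 1.76) / 6.02 = 90.34 / 6.02 = 15.0066.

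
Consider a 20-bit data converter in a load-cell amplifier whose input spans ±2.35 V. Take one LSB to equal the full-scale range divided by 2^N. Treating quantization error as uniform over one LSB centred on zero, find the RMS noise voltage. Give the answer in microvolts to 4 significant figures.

The full-scale span is 2.35 − (-2.35) = 4.7 V.
One LSB is 4.7 V / 1048576 = 4.48227 µV.
RMS of a uniform error over width LSB is LSB/√12 = 1.294 µV.

1.294 µV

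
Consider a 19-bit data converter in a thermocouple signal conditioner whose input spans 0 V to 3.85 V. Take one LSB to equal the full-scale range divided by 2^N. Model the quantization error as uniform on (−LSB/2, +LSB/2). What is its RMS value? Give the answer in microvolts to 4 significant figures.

2.120 µV

Full-scale range = 3.85 V.
Step size = 3.85/524288 V = 7.34329 µV.
V_rms = LSB/√12 = 7.34329 µV / √12 = 2.120 µV.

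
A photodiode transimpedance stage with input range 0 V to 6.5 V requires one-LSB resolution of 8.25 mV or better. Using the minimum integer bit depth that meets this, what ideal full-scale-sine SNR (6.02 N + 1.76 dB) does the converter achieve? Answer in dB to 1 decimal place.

V_FS = 6.5 V.
Required number of levels: 6.5/8.25 mV = 787.88; smallest N with 2^N ≥ that is 10.
SNR = 6.02 × 10 + 1.76 = 61.96 dB.

62.0 dB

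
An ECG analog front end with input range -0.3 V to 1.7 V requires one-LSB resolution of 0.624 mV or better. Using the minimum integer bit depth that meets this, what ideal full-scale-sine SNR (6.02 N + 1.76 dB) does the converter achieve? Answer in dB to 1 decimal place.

Full-scale range = 1.7 V − (-0.3 V) = 2 V.
2 V / 0.624 mV = 3205. Since 2^11 = 2048 and 2^12 = 4096, N = 12.
SNR = 6.02 × 12 + 1.76 = 74.00 dB.

74.0 dB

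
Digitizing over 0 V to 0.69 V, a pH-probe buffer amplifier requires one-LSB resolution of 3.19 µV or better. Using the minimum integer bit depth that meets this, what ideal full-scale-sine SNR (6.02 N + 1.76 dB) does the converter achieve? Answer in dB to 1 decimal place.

110.1 dB

Full-scale range = 0.69 V.
0.69 V / 3.19 µV = 216300. Since 2^17 = 131072 and 2^18 = 262144, N = 18.
6.02(18) + 1.76 = 110.12 dB.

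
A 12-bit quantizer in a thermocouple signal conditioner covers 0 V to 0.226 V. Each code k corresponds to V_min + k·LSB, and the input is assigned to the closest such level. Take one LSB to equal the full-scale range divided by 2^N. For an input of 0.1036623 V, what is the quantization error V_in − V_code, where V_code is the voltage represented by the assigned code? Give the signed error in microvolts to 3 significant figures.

Span = 0.226 V. LSB = 0.226 V / 2^12 ≈ 55.18 µV.
(V_in − V_min)/LSB = (0.1036623 − (0)) × 4096/0.226 = 1878.7645 → nearest code k = 1879.
V_code = V_min + k × range/2^12 = 0 + 1879 × 0.226/4096 = 0.1036752930 V.
e = 0.1036623 − (0.1036752930) = −13.0 µV.

−13.0 µV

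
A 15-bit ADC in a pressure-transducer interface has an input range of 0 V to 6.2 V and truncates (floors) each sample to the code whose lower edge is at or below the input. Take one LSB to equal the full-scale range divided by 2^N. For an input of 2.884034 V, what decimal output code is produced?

V_FS = 6.2 V. LSB = 6.2 V / 2^15 ≈ 189.2 µV.
(V_in − V_min) × 2^15/range = (2.884034 − (0)) × 32768/6.2 = 15242.585.
Floor → code = 15242.

15242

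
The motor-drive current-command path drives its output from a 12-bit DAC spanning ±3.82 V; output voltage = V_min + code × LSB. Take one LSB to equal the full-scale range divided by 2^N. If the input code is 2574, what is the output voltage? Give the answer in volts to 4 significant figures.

0.9811 V

Range = 3.82 − (-3.82) = 7.64 V. LSB = 7.64 V / 2^12.
V_out = V_min + code × LSB = -3.82 V + 2574 × 7.64 V / 4096
      = -3.82 + 4.80111 = 0.981113 V.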